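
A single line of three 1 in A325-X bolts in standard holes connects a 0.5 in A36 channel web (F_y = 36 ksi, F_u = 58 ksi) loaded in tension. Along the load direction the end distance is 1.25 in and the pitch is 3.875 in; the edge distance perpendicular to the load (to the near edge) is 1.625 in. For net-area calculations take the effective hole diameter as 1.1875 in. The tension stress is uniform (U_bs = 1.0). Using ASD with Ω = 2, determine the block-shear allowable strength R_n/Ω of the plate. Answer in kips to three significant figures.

63.6 kips

Shear plane L_v = 1.25 + 2·3.875 = 9 in; A_gv = 9 × 0.5 = 4.5 in².
A_nv = (9 − 2.5·1.1875) × 0.5 = 3.016 in².
A_nt = (1.625 − 0.5·1.1875) × 0.5 = 0.5156 in².
0.6 F_u A_nv = 104.9 kips; 0.6 F_y A_gv = 97.2 kips → shear yielding governs the shear term.
R_n = 97.2 + 1.0 × 58 × 0.5156 = 127.1 kips.
Allowable strength R_n/Ω = 127.1 / 2 = 63.6 kips.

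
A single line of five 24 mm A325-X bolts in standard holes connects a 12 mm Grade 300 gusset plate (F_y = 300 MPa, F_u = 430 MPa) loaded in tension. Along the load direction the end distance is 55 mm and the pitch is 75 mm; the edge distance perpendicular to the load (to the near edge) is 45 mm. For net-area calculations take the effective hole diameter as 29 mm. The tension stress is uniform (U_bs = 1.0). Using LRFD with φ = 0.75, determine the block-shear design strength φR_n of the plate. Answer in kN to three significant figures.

639 kN

Shear plane L_v = 55 + 4·75 = 355 mm; A_gv = 355 × 12 = 4260 mm².
A_nv = (355 − 4.5·29) × 12 = 2694 mm².
A_nt = (45 − 0.5·29) × 12 = 366 mm².
0.6 F_u A_nv = 695.1 kN; 0.6 F_y A_gv = 766.8 kN → shear rupture governs the shear term.
R_n = 695.1 + 1.0 × 430 × 366 / 1000 = 852.4 kN.
Design strength φR_n = 0.75 × 852.4 = 639 kN.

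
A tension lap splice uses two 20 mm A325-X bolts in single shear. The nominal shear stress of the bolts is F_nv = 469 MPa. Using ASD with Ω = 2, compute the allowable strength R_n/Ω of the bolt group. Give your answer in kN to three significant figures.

A_b = π × 20² / 4 = 314.2 mm².
R_n = F_nv · A_b · n · n_s = 469 × 314.2 × 2 × 1 / 1000 = 294.7 kN.
Allowable strength R_n/Ω = 294.7 / 2 = 147 kN.

147 kN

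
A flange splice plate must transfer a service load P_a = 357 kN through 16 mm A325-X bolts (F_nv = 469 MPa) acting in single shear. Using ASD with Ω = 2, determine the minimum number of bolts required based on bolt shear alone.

A_b = π·16²/4 = 201.1 mm².
Per-bolt allowable strength R_n/Ω = 469 × 201.1 × 1 / 1000 / 2 = 47.15 kN.
n ≥ 357 / 47.15 = 7.572 → use 8 bolts.

8 bolts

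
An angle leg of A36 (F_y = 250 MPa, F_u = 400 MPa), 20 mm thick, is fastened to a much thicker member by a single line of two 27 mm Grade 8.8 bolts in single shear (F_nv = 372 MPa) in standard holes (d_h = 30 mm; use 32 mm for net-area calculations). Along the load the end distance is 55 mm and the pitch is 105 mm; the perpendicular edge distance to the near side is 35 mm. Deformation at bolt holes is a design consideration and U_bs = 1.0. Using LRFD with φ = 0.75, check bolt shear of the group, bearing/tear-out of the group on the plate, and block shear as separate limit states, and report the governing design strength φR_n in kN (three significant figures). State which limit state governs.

Bolt shear: A_b = π·27²/4 = 572.6 mm²; R_n = 372 × 572.6 × 2 × 1 / 1000 = 426 kN → 0.75 × 426 = 319 kN.
Bearing: edge l_c = 40, r_n = 384 kN; interior l_c = 75, r_n = 518.4 kN; R_n = 384 + 1·518.4 = 902.4 kN → 677 kN.
Block shear: A_gv = 3200, A_nv = 2240, A_nt = 380 mm²; R_n = min(0.6F_uA_nv, 0.6F_yA_gv) + U_bs·F_u·A_nt = 632 kN → 474 kN.
Bolt shear governs: 319 kN.

319 kN (bolt shear governs)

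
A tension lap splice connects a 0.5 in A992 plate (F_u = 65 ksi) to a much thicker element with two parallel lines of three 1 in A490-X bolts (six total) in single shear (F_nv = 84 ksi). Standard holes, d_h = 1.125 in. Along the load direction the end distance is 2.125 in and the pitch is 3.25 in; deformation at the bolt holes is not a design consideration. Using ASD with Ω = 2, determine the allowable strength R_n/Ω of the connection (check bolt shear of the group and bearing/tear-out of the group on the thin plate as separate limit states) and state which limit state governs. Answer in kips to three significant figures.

198 kips (bolt shear governs)

Bolt shear: A_b = π·1²/4 = 0.7854 in²; R_n = 84 × 0.7854 × 6 × 1 = 395.8 kips → 395.8 / 2 = 198 kips.
Bearing (1.5 l_c t F_u ≤ 3.0 d t F_u): upper limit = 3.0·1·0.5·65 = 97.5 kips.
  Edge l_c = 2.125 − 1.125/2 = 1.562 → r_n = 76.17 kips; interior l_c = 3.25 − 1.125 = 2.125 → r_n = 97.5 kips.
  R_n,bearing = 2·76.17 + 4·97.5 = 542.3 kips → 542.3 / 2 = 271 kips.
Bolt shear governs: 198 kips.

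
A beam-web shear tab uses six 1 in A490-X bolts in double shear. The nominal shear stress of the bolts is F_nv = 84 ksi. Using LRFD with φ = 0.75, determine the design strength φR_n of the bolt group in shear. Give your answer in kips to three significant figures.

A_b = π × 1² / 4 = 0.7854 in².
R_n = F_nv · A_b · n · n_s = 84 × 0.7854 × 6 × 2 = 791.7 kips.
Design strength φR_n = 0.75 × 791.7 = 594 kips.

594 kips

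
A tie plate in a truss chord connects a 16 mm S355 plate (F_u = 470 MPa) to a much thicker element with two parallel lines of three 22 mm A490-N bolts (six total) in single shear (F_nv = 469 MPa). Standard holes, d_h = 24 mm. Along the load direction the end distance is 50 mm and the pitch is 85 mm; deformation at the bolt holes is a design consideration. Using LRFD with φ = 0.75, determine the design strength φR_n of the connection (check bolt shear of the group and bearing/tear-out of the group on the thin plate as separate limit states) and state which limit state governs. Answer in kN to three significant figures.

802 kN (bolt shear governs)

Bolt shear: A_b = π·22²/4 = 380.1 mm²; R_n = 469 × 380.1 × 6 × 1 / 1000 = 1070 kN → 0.75 × 1070 = 802 kN.
Bearing (1.2 l_c t F_u ≤ 2.4 d t F_u): upper limit = 2.4·22·16·470 / 1000 = 397.1 kN.
  Edge l_c = 50 − 24/2 = 38 → r_n = 342.9 kN; interior l_c = 85 − 24 = 61 → r_n = 397.1 kN.
  R_n,bearing = 2·342.9 + 4·397.1 = 2274 kN → 0.75 × 2274 = 1710 kN.
Bolt shear governs: 802 kN.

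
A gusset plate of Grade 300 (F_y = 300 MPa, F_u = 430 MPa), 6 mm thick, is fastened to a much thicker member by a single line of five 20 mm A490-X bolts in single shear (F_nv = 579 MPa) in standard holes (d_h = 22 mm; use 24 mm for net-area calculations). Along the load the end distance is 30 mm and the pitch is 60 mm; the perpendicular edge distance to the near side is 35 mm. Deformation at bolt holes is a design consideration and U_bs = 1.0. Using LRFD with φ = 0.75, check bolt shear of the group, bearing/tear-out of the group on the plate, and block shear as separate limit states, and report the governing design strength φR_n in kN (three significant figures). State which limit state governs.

Bolt shear: A_b = π·20²/4 = 314.2 mm²; R_n = 579 × 314.2 × 5 × 1 / 1000 = 909.5 kN → 0.75 × 909.5 = 682 kN.
Bearing: edge l_c = 19, r_n = 58.82 kN; interior l_c = 38, r_n = 117.6 kN; R_n = 58.82 + 4·117.6 = 529.4 kN → 397 kN.
Block shear: A_gv = 1620, A_nv = 972, A_nt = 138 mm²; R_n = min(0.6F_uA_nv, 0.6F_yA_gv) + U_bs·F_u·A_nt = 310.1 kN → 233 kN.
Block shear governs: 233 kN.

233 kN (block shear governs)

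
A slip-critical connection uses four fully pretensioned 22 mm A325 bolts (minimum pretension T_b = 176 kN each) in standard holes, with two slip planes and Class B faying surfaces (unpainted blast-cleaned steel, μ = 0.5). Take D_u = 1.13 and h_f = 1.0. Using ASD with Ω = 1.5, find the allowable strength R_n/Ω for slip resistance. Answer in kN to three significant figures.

R_n = μ · D_u · h_f · T_b · n_s · n_b = 0.5 × 1.13 × 1.0 × 176 × 2 × 4 = 795.5 kN.
Allowable strength R_n/Ω = 795.5 / 1.5 = 530 kN.

530 kN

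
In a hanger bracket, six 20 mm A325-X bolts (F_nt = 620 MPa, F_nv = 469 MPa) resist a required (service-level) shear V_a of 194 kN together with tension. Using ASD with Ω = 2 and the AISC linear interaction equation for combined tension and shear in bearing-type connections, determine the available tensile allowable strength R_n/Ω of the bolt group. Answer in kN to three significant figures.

503 kN

A_b = π·20²/4 = 314.2 mm²; f_rv = 194 × 1000 / (6 × 314.2) = 102.9 MPa.
F'_nt = 1.3 F_nt − (Ω F_nt / F_nv) f_rv = 1.3·620 − (2·620/469)·102.9 = 533.9 MPa, capped at F_nt → F'_nt = 533.9 MPa.
R_n = F'_nt · A_b · n = 533.9 × 314.2 × 6 / 1000 = 1006 kN.
Allowable strength R_n/Ω = 1006 / 2 = 503 kN.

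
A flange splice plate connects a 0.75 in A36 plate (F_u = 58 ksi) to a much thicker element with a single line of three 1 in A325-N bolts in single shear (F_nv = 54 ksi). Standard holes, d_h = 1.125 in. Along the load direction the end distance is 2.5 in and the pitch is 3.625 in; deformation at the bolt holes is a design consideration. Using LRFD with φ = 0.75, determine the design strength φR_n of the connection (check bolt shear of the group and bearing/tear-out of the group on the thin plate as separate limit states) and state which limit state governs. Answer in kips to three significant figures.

95.4 kips (bolt shear governs)

Bolt shear: A_b = π·1²/4 = 0.7854 in²; R_n = 54 × 0.7854 × 3 × 1 = 127.2 kips → 0.75 × 127.2 = 95.4 kips.
Bearing (1.2 l_c t F_u ≤ 2.4 d t F_u): upper limit = 2.4·1·0.75·58 = 104.4 kips.
  Edge l_c = 2.5 − 1.125/2 = 1.938 → r_n = 101.1 kips; interior l_c = 3.625 − 1.125 = 2.5 → r_n = 104.4 kips.
  R_n,bearing = 1·101.1 + 2·104.4 = 309.9 kips → 0.75 × 309.9 = 232 kips.
Bolt shear governs: 95.4 kips.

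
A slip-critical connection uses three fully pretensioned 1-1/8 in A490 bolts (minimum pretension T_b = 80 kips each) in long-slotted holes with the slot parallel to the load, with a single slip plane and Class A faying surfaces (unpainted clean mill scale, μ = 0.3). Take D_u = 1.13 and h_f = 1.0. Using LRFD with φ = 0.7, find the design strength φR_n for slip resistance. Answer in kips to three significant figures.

57 kips

R_n = μ · D_u · h_f · T_b · n_s · n_b = 0.3 × 1.13 × 1.0 × 80 × 1 × 3 = 81.36 kips.
Design strength φR_n = 0.7 × 81.36 = 57 kips.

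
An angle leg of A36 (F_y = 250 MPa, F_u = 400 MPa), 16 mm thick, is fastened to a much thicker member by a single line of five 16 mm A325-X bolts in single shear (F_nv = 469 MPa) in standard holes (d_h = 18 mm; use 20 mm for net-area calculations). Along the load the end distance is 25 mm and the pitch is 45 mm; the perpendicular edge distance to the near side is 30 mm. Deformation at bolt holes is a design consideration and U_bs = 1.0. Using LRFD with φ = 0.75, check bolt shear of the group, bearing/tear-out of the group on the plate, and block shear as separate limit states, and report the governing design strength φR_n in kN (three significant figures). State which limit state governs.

Bolt shear: A_b = π·16²/4 = 201.1 mm²; R_n = 469 × 201.1 × 5 × 1 / 1000 = 471.5 kN → 0.75 × 471.5 = 354 kN.
Bearing: edge l_c = 16, r_n = 122.9 kN; interior l_c = 27, r_n = 207.4 kN; R_n = 122.9 + 4·207.4 = 952.3 kN → 714 kN.
Block shear: A_gv = 3280, A_nv = 1840, A_nt = 320 mm²; R_n = min(0.6F_uA_nv, 0.6F_yA_gv) + U_bs·F_u·A_nt = 569.6 kN → 427 kN.
Bolt shear governs: 354 kN.

354 kN (bolt shear governs)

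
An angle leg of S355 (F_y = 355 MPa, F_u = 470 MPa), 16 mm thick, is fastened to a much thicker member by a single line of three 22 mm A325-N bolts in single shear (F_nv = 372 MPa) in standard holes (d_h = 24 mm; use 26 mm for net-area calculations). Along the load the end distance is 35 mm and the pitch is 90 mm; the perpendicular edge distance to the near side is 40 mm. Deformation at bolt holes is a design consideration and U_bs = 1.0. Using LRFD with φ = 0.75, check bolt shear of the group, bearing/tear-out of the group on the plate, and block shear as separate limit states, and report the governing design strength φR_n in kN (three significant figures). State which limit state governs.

318 kN (bolt shear governs)

Bolt shear: A_b = π·22²/4 = 380.1 mm²; R_n = 372 × 380.1 × 3 × 1 / 1000 = 424.2 kN → 0.75 × 424.2 = 318 kN.
Bearing: edge l_c = 23, r_n = 207.6 kN; interior l_c = 66, r_n = 397.1 kN; R_n = 207.6 + 2·397.1 = 1002 kN → 751 kN.
Block shear: A_gv = 3440, A_nv = 2400, A_nt = 432 mm²; R_n = min(0.6F_uA_nv, 0.6F_yA_gv) + U_bs·F_u·A_nt = 879.8 kN → 660 kN.
Bolt shear governs: 318 kN.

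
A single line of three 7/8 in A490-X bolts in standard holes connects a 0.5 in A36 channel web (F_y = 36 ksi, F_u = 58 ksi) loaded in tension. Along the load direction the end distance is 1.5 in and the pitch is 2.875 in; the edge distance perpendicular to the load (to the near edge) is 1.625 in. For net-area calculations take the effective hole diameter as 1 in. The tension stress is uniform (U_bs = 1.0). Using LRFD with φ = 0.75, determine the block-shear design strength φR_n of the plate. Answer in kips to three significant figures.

Shear plane L_v = 1.5 + 2·2.875 = 7.25 in; A_gv = 7.25 × 0.5 = 3.625 in².
A_nv = (7.25 − 2.5·1) × 0.5 = 2.375 in².
A_nt = (1.625 − 0.5·1) × 0.5 = 0.5625 in².
0.6 F_u A_nv = 82.65 kips; 0.6 F_y A_gv = 78.3 kips → shear yielding governs the shear term.
R_n = 78.3 + 1.0 × 58 × 0.5625 = 110.9 kips.
Design strength φR_n = 0.75 × 110.9 = 83.2 kips.

83.2 kips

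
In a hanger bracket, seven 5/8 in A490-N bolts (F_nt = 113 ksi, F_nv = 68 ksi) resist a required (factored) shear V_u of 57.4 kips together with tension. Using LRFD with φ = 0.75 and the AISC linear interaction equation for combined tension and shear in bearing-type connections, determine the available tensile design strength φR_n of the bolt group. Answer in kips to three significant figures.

141 kips

A_b = π·0.625²/4 = 0.3068 in²; f_rv = 57.4 / (7 × 0.3068) = 26.73 ksi.
F'_nt = 1.3 F_nt − (F_nt / φF_nv) f_rv = 1.3·113 − (113/(0.75·68))·26.73 = 87.68 ksi, capped at F_nt → F'_nt = 87.68 ksi.
R_n = F'_nt · A_b · n = 87.68 × 0.3068 × 7 = 188.3 kips.
Design strength φR_n = 0.75 × 188.3 = 141 kips.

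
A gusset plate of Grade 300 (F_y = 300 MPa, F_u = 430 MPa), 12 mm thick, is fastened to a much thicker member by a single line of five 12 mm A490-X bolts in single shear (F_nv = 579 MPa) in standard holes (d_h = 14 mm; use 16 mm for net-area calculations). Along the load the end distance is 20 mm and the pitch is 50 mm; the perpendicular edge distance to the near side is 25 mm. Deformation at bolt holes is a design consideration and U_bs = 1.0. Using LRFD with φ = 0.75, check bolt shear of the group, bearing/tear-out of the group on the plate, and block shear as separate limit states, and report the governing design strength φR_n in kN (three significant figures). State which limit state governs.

246 kN (bolt shear governs)

Bolt shear: A_b = π·12²/4 = 113.1 mm²; R_n = 579 × 113.1 × 5 × 1 / 1000 = 327.4 kN → 0.75 × 327.4 = 246 kN.
Bearing: edge l_c = 13, r_n = 80.5 kN; interior l_c = 36, r_n = 148.6 kN; R_n = 80.5 + 4·148.6 = 674.9 kN → 506 kN.
Block shear: A_gv = 2640, A_nv = 1776, A_nt = 204 mm²; R_n = min(0.6F_uA_nv, 0.6F_yA_gv) + U_bs·F_u·A_nt = 545.9 kN → 409 kN.
Bolt shear governs: 246 kN.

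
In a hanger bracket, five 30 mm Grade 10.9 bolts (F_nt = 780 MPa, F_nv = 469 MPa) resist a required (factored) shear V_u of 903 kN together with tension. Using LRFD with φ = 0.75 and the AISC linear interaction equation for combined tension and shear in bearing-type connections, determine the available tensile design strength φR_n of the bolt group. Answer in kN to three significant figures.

1190 kN

A_b = π·30²/4 = 706.9 mm²; f_rv = 903 × 1000 / (5 × 706.9) = 255.5 MPa.
F'_nt = 1.3 F_nt − (F_nt / φF_nv) f_rv = 1.3·780 − (780/(0.75·469))·255.5 = 447.4 MPa, capped at F_nt → F'_nt = 447.4 MPa.
R_n = F'_nt · A_b · n = 447.4 × 706.9 × 5 / 1000 = 1581 kN.
Design strength φR_n = 0.75 × 1581 = 1190 kN.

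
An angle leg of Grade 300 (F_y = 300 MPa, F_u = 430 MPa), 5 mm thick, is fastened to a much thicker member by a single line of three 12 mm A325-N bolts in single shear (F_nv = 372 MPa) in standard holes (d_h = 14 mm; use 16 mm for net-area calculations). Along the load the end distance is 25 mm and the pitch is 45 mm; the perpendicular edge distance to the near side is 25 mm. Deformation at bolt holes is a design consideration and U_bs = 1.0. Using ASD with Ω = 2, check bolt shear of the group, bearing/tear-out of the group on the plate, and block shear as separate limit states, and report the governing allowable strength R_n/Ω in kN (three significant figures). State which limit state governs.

63.1 kN (bolt shear governs)

Bolt shear: A_b = π·12²/4 = 113.1 mm²; R_n = 372 × 113.1 × 3 × 1 / 1000 = 126.2 kN → 126.2 / 2 = 63.1 kN.
Bearing: edge l_c = 18, r_n = 46.44 kN; interior l_c = 31, r_n = 61.92 kN; R_n = 46.44 + 2·61.92 = 170.3 kN → 85.1 kN.
Block shear: A_gv = 575, A_nv = 375, A_nt = 85 mm²; R_n = min(0.6F_uA_nv, 0.6F_yA_gv) + U_bs·F_u·A_nt = 133.3 kN → 66.7 kN.
Bolt shear governs: 63.1 kN.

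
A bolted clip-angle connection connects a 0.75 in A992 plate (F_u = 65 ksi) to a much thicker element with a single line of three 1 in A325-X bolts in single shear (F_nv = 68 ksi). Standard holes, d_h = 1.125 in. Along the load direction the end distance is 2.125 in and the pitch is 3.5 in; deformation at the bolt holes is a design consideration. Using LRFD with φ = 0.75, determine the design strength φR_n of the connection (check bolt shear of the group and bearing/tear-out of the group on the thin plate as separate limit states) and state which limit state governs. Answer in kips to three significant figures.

120 kips (bolt shear governs)

Bolt shear: A_b = π·1²/4 = 0.7854 in²; R_n = 68 × 0.7854 × 3 × 1 = 160.2 kips → 0.75 × 160.2 = 120 kips.
Bearing (1.2 l_c t F_u ≤ 2.4 d t F_u): upper limit = 2.4·1·0.75·65 = 117 kips.
  Edge l_c = 2.125 − 1.125/2 = 1.562 → r_n = 91.41 kips; interior l_c = 3.5 − 1.125 = 2.375 → r_n = 117 kips.
  R_n,bearing = 1·91.41 + 2·117 = 325.4 kips → 0.75 × 325.4 = 244 kips.
Bolt shear governs: 120 kips.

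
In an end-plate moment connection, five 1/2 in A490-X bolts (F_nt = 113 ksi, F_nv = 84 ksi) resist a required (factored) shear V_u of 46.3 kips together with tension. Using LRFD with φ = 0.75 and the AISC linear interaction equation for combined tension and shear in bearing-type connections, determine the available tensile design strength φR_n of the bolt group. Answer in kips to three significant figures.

A_b = π·0.5²/4 = 0.1963 in²; f_rv = 46.3 / (5 × 0.1963) = 47.16 ksi.
F'_nt = 1.3 F_nt − (F_nt / φF_nv) f_rv = 1.3·113 − (113/(0.75·84))·47.16 = 62.31 ksi, capped at F_nt → F'_nt = 62.31 ksi.
R_n = F'_nt · A_b · n = 62.31 × 0.1963 × 5 = 61.17 kips.
Design strength φR_n = 0.75 × 61.17 = 45.9 kips.

45.9 kips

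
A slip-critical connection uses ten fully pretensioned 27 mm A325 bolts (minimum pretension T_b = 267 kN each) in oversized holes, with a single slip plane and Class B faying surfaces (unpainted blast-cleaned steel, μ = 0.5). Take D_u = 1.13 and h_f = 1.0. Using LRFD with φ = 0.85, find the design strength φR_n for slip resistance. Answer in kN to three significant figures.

R_n = μ · D_u · h_f · T_b · n_s · n_b = 0.5 × 1.13 × 1.0 × 267 × 1 × 10 = 1509 kN.
Design strength φR_n = 0.85 × 1509 = 1280 kN.

1280 kN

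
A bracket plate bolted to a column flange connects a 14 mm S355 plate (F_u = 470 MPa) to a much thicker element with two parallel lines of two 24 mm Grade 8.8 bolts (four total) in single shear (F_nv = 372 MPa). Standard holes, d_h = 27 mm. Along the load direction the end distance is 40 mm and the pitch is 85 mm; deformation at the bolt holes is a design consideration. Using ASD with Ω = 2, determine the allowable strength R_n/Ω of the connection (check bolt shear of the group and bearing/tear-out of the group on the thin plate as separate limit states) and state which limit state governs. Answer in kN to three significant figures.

337 kN (bolt shear governs)

Bolt shear: A_b = π·24²/4 = 452.4 mm²; R_n = 372 × 452.4 × 4 × 1 / 1000 = 673.2 kN → 673.2 / 2 = 337 kN.
Bearing (1.2 l_c t F_u ≤ 2.4 d t F_u): upper limit = 2.4·24·14·470 / 1000 = 379 kN.
  Edge l_c = 40 − 27/2 = 26.5 → r_n = 209.2 kN; interior l_c = 85 − 27 = 58 → r_n = 379 kN.
  R_n,bearing = 2·209.2 + 2·379 = 1177 kN → 1177 / 2 = 588 kN.
Bolt shear governs: 337 kN.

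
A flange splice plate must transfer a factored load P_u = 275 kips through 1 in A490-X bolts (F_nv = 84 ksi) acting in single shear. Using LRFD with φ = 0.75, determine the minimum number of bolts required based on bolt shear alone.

6 bolts

A_b = π·1²/4 = 0.7854 in².
Per-bolt design strength φR_n = 0.75 × 84 × 0.7854 × 1 = 49.48 kips.
n ≥ 275 / 49.48 = 5.558 → use 6 bolts.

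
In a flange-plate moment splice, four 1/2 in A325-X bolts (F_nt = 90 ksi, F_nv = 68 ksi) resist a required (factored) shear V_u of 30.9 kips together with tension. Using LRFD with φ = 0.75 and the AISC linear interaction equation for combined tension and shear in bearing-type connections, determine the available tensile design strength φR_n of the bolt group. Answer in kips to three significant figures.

28 kips

A_b = π·0.5²/4 = 0.1963 in²; f_rv = 30.9 / (4 × 0.1963) = 39.34 ksi.
F'_nt = 1.3 F_nt − (F_nt / φF_nv) f_rv = 1.3·90 − (90/(0.75·68))·39.34 = 47.57 ksi, capped at F_nt → F'_nt = 47.57 ksi.
R_n = F'_nt · A_b · n = 47.57 × 0.1963 × 4 = 37.36 kips.
Design strength φR_n = 0.75 × 37.36 = 28 kips.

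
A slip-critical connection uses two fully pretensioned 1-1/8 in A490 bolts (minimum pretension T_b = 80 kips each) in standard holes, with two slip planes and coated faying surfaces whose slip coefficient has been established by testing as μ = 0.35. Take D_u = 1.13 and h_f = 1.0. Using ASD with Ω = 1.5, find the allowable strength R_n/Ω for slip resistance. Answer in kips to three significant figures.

84.4 kips

R_n = μ · D_u · h_f · T_b · n_s · n_b = 0.35 × 1.13 × 1.0 × 80 × 2 × 2 = 126.6 kips.
Allowable strength R_n/Ω = 126.6 / 1.5 = 84.4 kips.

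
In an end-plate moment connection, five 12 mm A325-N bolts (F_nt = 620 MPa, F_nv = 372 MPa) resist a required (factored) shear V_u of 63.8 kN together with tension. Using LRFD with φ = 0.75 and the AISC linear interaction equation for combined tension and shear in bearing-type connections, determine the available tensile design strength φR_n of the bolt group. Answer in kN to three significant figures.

236 kN

A_b = π·12²/4 = 113.1 mm²; f_rv = 63.8 × 1000 / (5 × 113.1) = 112.8 MPa.
F'_nt = 1.3 F_nt − (F_nt / φF_nv) f_rv = 1.3·620 − (620/(0.75·372))·112.8 = 555.3 MPa, capped at F_nt → F'_nt = 555.3 MPa.
R_n = F'_nt · A_b · n = 555.3 × 113.1 × 5 / 1000 = 314 kN.
Design strength φR_n = 0.75 × 314 = 236 kN.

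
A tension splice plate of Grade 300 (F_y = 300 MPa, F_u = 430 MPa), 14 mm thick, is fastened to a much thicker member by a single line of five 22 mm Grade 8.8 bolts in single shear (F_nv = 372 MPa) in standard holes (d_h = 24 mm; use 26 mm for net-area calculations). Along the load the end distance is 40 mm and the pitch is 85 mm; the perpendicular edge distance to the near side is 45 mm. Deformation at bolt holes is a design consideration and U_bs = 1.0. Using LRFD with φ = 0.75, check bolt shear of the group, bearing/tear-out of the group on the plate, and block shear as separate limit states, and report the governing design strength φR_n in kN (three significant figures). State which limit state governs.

530 kN (bolt shear governs)

Bolt shear: A_b = π·22²/4 = 380.1 mm²; R_n = 372 × 380.1 × 5 × 1 / 1000 = 707 kN → 0.75 × 707 = 530 kN.
Bearing: edge l_c = 28, r_n = 202.3 kN; interior l_c = 61, r_n = 317.9 kN; R_n = 202.3 + 4·317.9 = 1474 kN → 1110 kN.
Block shear: A_gv = 5320, A_nv = 3682, A_nt = 448 mm²; R_n = min(0.6F_uA_nv, 0.6F_yA_gv) + U_bs·F_u·A_nt = 1143 kN → 857 kN.
Bolt shear governs: 530 kN.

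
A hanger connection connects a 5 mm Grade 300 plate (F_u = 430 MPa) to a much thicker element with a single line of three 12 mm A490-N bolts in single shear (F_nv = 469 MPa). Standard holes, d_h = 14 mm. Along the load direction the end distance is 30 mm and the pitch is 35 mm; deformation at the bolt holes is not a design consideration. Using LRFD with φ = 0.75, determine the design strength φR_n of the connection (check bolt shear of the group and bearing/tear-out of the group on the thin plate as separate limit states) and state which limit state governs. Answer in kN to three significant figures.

119 kN (bolt shear governs)

Bolt shear: A_b = π·12²/4 = 113.1 mm²; R_n = 469 × 113.1 × 3 × 1 / 1000 = 159.1 kN → 0.75 × 159.1 = 119 kN.
Bearing (1.5 l_c t F_u ≤ 3.0 d t F_u): upper limit = 3.0·12·5·430 / 1000 = 77.4 kN.
  Edge l_c = 30 − 14/2 = 23 → r_n = 74.17 kN; interior l_c = 35 − 14 = 21 → r_n = 67.72 kN.
  R_n,bearing = 1·74.17 + 2·67.72 = 209.6 kN → 0.75 × 209.6 = 157 kN.
Bolt shear governs: 119 kN.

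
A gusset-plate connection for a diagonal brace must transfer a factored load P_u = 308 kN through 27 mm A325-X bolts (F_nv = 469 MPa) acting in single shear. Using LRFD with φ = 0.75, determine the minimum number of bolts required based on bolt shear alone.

2 bolts

A_b = π·27²/4 = 572.6 mm².
Per-bolt design strength φR_n = 0.75 × 469 × 572.6 × 1 / 1000 = 201.4 kN.
n ≥ 308 / 201.4 = 1.529 → use 2 bolts.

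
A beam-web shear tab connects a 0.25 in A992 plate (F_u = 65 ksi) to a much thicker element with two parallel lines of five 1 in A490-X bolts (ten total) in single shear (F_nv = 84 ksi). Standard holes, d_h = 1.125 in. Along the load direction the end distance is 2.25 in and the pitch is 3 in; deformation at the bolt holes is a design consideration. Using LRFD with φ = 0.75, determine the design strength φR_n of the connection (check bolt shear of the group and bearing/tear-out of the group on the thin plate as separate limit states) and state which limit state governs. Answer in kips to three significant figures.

Bolt shear: A_b = π·1²/4 = 0.7854 in²; R_n = 84 × 0.7854 × 10 × 1 = 659.7 kips → 0.75 × 659.7 = 495 kips.
Bearing (1.2 l_c t F_u ≤ 2.4 d t F_u): upper limit = 2.4·1·0.25·65 = 39 kips.
  Edge l_c = 2.25 − 1.125/2 = 1.688 → r_n = 32.91 kips; interior l_c = 3 − 1.125 = 1.875 → r_n = 36.56 kips.
  R_n,bearing = 2·32.91 + 8·36.56 = 358.3 kips → 0.75 × 358.3 = 269 kips.
Bearing governs: 269 kips.

269 kips (bearing governs)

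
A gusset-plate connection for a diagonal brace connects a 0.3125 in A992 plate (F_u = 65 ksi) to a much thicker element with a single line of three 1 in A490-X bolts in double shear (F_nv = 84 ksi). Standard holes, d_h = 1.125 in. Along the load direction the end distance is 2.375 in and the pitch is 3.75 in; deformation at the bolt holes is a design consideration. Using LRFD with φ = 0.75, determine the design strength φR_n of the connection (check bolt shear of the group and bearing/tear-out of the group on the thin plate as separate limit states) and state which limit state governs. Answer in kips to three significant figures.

Bolt shear: A_b = π·1²/4 = 0.7854 in²; R_n = 84 × 0.7854 × 3 × 2 = 395.8 kips → 0.75 × 395.8 = 297 kips.
Bearing (1.2 l_c t F_u ≤ 2.4 d t F_u): upper limit = 2.4·1·0.3125·65 = 48.75 kips.
  Edge l_c = 2.375 − 1.125/2 = 1.812 → r_n = 44.18 kips; interior l_c = 3.75 − 1.125 = 2.625 → r_n = 48.75 kips.
  R_n,bearing = 1·44.18 + 2·48.75 = 141.7 kips → 0.75 × 141.7 = 106 kips.
Bearing governs: 106 kips.

106 kips (bearing governs)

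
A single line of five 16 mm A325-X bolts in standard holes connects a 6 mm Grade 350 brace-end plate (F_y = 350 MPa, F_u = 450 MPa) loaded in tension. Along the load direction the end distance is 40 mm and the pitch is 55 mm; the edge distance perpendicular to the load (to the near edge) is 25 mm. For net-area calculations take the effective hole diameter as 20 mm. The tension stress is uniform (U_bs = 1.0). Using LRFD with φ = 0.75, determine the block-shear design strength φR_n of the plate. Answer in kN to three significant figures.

Shear plane L_v = 40 + 4·55 = 260 mm; A_gv = 260 × 6 = 1560 mm².
A_nv = (260 − 4.5·20) × 6 = 1020 mm².
A_nt = (25 − 0.5·20) × 6 = 90 mm².
0.6 F_u A_nv = 275.4 kN; 0.6 F_y A_gv = 327.6 kN → shear rupture governs the shear term.
R_n = 275.4 + 1.0 × 450 × 90 / 1000 = 315.9 kN.
Design strength φR_n = 0.75 × 315.9 = 237 kN.

237 kN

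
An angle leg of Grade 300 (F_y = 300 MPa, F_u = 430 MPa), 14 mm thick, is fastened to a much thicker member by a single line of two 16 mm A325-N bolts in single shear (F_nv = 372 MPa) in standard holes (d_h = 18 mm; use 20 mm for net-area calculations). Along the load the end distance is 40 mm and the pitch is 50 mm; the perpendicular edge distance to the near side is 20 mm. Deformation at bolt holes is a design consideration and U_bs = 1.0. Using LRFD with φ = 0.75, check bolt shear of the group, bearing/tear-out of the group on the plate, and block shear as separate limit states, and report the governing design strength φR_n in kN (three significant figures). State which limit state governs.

112 kN (bolt shear governs)

Bolt shear: A_b = π·16²/4 = 201.1 mm²; R_n = 372 × 201.1 × 2 × 1 / 1000 = 149.6 kN → 0.75 × 149.6 = 112 kN.
Bearing: edge l_c = 31, r_n = 223.9 kN; interior l_c = 32, r_n = 231.2 kN; R_n = 223.9 + 1·231.2 = 455.1 kN → 341 kN.
Block shear: A_gv = 1260, A_nv = 840, A_nt = 140 mm²; R_n = min(0.6F_uA_nv, 0.6F_yA_gv) + U_bs·F_u·A_nt = 276.9 kN → 208 kN.
Bolt shear governs: 112 kN.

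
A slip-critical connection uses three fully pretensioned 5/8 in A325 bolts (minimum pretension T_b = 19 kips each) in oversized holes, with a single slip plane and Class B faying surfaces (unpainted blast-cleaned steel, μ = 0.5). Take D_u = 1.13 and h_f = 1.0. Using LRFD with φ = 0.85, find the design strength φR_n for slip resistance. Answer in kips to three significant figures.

R_n = μ · D_u · h_f · T_b · n_s · n_b = 0.5 × 1.13 × 1.0 × 19 × 1 × 3 = 32.2 kips.
Design strength φR_n = 0.85 × 32.2 = 27.4 kips.

27.4 kips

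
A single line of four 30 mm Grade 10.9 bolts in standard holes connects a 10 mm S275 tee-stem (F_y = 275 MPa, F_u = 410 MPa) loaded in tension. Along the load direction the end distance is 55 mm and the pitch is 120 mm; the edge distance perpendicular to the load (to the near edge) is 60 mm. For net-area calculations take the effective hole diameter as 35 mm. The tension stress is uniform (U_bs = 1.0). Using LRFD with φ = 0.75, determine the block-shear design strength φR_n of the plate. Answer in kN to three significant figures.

Shear plane L_v = 55 + 3·120 = 415 mm; A_gv = 415 × 10 = 4150 mm².
A_nv = (415 − 3.5·35) × 10 = 2925 mm².
A_nt = (60 − 0.5·35) × 10 = 425 mm².
0.6 F_u A_nv = 719.6 kN; 0.6 F_y A_gv = 684.8 kN → shear yielding governs the shear term.
R_n = 684.8 + 1.0 × 410 × 425 / 1000 = 859 kN.
Design strength φR_n = 0.75 × 859 = 644 kN.

644 kN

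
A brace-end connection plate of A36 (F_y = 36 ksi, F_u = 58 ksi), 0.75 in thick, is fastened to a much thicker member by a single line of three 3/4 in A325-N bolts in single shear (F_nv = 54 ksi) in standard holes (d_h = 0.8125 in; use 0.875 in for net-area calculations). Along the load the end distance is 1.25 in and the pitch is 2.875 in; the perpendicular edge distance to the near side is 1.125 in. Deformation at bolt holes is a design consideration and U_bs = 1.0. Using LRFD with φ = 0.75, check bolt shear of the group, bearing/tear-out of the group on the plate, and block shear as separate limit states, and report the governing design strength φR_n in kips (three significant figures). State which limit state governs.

53.7 kips (bolt shear governs)

Bolt shear: A_b = π·0.75²/4 = 0.4418 in²; R_n = 54 × 0.4418 × 3 × 1 = 71.57 kips → 0.75 × 71.57 = 53.7 kips.
Bearing: edge l_c = 0.8438, r_n = 44.04 kips; interior l_c = 2.062, r_n = 78.3 kips; R_n = 44.04 + 2·78.3 = 200.6 kips → 150 kips.
Block shear: A_gv = 5.25, A_nv = 3.609, A_nt = 0.5156 in²; R_n = min(0.6F_uA_nv, 0.6F_yA_gv) + U_bs·F_u·A_nt = 143.3 kips → 107 kips.
Bolt shear governs: 53.7 kips.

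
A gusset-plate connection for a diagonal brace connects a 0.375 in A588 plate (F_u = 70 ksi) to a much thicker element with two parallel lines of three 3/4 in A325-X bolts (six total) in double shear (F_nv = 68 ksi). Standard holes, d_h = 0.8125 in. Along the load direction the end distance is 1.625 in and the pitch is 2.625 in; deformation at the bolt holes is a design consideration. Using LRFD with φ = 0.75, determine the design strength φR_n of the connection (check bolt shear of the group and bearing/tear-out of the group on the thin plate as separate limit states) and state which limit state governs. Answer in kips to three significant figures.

199 kips (bearing governs)

Bolt shear: A_b = π·0.75²/4 = 0.4418 in²; R_n = 68 × 0.4418 × 6 × 2 = 360.5 kips → 0.75 × 360.5 = 270 kips.
Bearing (1.2 l_c t F_u ≤ 2.4 d t F_u): upper limit = 2.4·0.75·0.375·70 = 47.25 kips.
  Edge l_c = 1.625 − 0.8125/2 = 1.219 → r_n = 38.39 kips; interior l_c = 2.625 − 0.8125 = 1.812 → r_n = 47.25 kips.
  R_n,bearing = 2·38.39 + 4·47.25 = 265.8 kips → 0.75 × 265.8 = 199 kips.
Bearing governs: 199 kips.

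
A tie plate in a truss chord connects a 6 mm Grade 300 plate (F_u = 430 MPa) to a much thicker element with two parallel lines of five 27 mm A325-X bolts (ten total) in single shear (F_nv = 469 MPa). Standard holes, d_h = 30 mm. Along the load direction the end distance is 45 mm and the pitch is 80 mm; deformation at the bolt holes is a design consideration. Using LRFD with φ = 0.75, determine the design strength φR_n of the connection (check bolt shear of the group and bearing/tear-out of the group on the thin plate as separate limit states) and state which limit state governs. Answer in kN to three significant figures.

Bolt shear: A_b = π·27²/4 = 572.6 mm²; R_n = 469 × 572.6 × 10 × 1 / 1000 = 2685 kN → 0.75 × 2685 = 2010 kN.
Bearing (1.2 l_c t F_u ≤ 2.4 d t F_u): upper limit = 2.4·27·6·430 / 1000 = 167.2 kN.
  Edge l_c = 45 − 30/2 = 30 → r_n = 92.88 kN; interior l_c = 80 − 30 = 50 → r_n = 154.8 kN.
  R_n,bearing = 2·92.88 + 8·154.8 = 1424 kN → 0.75 × 1424 = 1070 kN.
Bearing governs: 1070 kN.

1070 kN (bearing governs)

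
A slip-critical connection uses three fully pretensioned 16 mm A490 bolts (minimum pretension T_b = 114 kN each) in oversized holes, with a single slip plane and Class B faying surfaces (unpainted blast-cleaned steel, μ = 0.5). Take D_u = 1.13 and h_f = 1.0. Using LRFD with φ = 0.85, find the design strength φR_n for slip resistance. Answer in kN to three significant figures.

164 kN

R_n = μ · D_u · h_f · T_b · n_s · n_b = 0.5 × 1.13 × 1.0 × 114 × 1 × 3 = 193.2 kN.
Design strength φR_n = 0.85 × 193.2 = 164 kN.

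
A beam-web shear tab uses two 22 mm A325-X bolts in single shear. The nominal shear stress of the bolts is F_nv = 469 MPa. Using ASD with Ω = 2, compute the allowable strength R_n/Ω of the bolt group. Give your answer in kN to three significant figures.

178 kN

A_b = π × 22² / 4 = 380.1 mm².
R_n = F_nv · A_b · n · n_s = 469 × 380.1 × 2 × 1 / 1000 = 356.6 kN.
Allowable strength R_n/Ω = 356.6 / 2 = 178 kN.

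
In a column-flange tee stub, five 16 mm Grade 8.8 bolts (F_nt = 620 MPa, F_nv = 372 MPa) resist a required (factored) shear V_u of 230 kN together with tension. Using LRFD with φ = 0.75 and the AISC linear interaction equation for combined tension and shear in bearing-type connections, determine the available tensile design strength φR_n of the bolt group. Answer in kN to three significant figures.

224 kN

A_b = π·16²/4 = 201.1 mm²; f_rv = 230 × 1000 / (5 × 201.1) = 228.8 MPa.
F'_nt = 1.3 F_nt − (F_nt / φF_nv) f_rv = 1.3·620 − (620/(0.75·372))·228.8 = 297.6 MPa, capped at F_nt → F'_nt = 297.6 MPa.
R_n = F'_nt · A_b · n = 297.6 × 201.1 × 5 / 1000 = 299.2 kN.
Design strength φR_n = 0.75 × 299.2 = 224 kN.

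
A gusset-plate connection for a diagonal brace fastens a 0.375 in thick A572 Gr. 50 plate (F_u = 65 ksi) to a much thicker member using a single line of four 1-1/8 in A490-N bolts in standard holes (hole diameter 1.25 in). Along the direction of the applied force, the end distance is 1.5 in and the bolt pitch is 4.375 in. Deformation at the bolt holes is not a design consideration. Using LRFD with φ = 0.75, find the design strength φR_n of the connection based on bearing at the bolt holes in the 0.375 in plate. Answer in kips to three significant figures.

Per bolt r_n = 1.5 l_c t F_u ≤ 3.0 d t F_u; upper limit = 3.0 × 1.125 × 0.375 × 65 = 82.27 kips.
Edge bolt: l_c = 1.5 − 1.25/2 = 0.875 in → 1.5 × 0.875 × 0.375 × 65 = 31.99 → r_n = 31.99 kips.
Interior bolts: l_c = 4.375 − 1.25 = 3.125 in → 1.5 × 3.125 × 0.375 × 65 = 114.3 → r_n = 82.27 kips.
R_n = 1 × 31.99 + 3 × 82.27 = 278.8 kips.
Design strength φR_n = 0.75 × 278.8 = 209 kips.

209 kips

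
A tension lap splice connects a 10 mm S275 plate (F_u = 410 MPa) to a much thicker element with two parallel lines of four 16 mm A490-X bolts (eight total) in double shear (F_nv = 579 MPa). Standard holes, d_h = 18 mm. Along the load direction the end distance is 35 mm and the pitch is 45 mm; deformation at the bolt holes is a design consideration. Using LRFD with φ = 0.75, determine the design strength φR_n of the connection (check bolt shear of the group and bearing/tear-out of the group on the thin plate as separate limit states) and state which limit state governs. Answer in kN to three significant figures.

790 kN (bearing governs)

Bolt shear: A_b = π·16²/4 = 201.1 mm²; R_n = 579 × 201.1 × 8 × 2 / 1000 = 1863 kN → 0.75 × 1863 = 1400 kN.
Bearing (1.2 l_c t F_u ≤ 2.4 d t F_u): upper limit = 2.4·16·10·410 / 1000 = 157.4 kN.
  Edge l_c = 35 − 18/2 = 26 → r_n = 127.9 kN; interior l_c = 45 − 18 = 27 → r_n = 132.8 kN.
  R_n,bearing = 2·127.9 + 6·132.8 = 1053 kN → 0.75 × 1053 = 790 kN.
Bearing governs: 790 kN.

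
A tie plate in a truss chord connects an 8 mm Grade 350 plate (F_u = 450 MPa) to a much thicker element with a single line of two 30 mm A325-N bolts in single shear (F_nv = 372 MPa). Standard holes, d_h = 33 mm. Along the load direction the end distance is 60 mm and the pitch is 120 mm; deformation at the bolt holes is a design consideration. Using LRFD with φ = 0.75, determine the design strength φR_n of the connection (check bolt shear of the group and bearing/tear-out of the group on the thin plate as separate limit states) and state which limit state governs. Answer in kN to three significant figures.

Bolt shear: A_b = π·30²/4 = 706.9 mm²; R_n = 372 × 706.9 × 2 × 1 / 1000 = 525.9 kN → 0.75 × 525.9 = 394 kN.
Bearing (1.2 l_c t F_u ≤ 2.4 d t F_u): upper limit = 2.4·30·8·450 / 1000 = 259.2 kN.
  Edge l_c = 60 − 33/2 = 43.5 → r_n = 187.9 kN; interior l_c = 120 − 33 = 87 → r_n = 259.2 kN.
  R_n,bearing = 1·187.9 + 1·259.2 = 447.1 kN → 0.75 × 447.1 = 335 kN.
Bearing governs: 335 kN.

335 kN (bearing governs)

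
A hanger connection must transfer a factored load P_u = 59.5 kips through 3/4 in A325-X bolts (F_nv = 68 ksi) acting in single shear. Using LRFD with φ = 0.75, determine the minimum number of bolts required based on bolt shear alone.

A_b = π·0.75²/4 = 0.4418 in².
Per-bolt design strength φR_n = 0.75 × 68 × 0.4418 × 1 = 22.53 kips.
n ≥ 59.5 / 22.53 = 2.641 → use 3 bolts.

3 bolts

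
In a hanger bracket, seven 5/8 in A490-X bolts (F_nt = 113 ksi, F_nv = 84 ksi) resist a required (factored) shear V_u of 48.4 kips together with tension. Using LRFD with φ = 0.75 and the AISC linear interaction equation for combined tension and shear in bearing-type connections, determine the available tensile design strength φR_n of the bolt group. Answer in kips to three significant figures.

A_b = π·0.625²/4 = 0.3068 in²; f_rv = 48.4 / (7 × 0.3068) = 22.54 ksi.
F'_nt = 1.3 F_nt − (F_nt / φF_nv) f_rv = 1.3·113 − (113/(0.75·84))·22.54 = 106.5 ksi, capped at F_nt → F'_nt = 106.5 ksi.
R_n = F'_nt · A_b · n = 106.5 × 0.3068 × 7 = 228.7 kips.
Design strength φR_n = 0.75 × 228.7 = 171 kips.

171 kips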